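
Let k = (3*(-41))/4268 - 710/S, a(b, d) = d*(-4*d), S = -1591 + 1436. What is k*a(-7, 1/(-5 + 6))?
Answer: -602243/33077 ≈ -18.207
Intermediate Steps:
S = -155
a(b, d) = -4*d²
k = 602243/132308 (k = (3*(-41))/4268 - 710/(-155) = -123*1/4268 - 710*(-1/155) = -123/4268 + 142/31 = 602243/132308 ≈ 4.5518)
k*a(-7, 1/(-5 + 6)) = 602243*(-4/(-5 + 6)²)/132308 = 602243*(-4*(1/1)²)/132308 = 602243*(-4*1²)/132308 = 602243*(-4*1)/132308 = (602243/132308)*(-4) = -602243/33077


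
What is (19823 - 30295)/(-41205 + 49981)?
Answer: -1309/1097 ≈ -1.1933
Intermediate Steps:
(19823 - 30295)/(-41205 + 49981) = -10472/8776 = -10472*1/8776 = -1309/1097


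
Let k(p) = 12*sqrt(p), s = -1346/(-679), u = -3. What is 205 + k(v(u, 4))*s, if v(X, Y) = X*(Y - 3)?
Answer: 205 + 16152*I*sqrt(3)/679 ≈ 205.0 + 41.202*I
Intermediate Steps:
v(X, Y) = X*(-3 + Y)
s = 1346/679 (s = -1346*(-1/679) = 1346/679 ≈ 1.9823)
205 + k(v(u, 4))*s = 205 + (12*sqrt(-3*(-3 + 4)))*(1346/679) = 205 + (12*sqrt(-3*1))*(1346/679) = 205 + (12*sqrt(-3))*(1346/679) = 205 + (12*(I*sqrt(3)))*(1346/679) = 205 + (12*I*sqrt(3))*(1346/679) = 205 + 16152*I*sqrt(3)/679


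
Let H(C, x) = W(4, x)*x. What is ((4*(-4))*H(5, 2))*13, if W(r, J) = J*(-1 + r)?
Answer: -2496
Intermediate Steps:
H(C, x) = 3*x² (H(C, x) = (x*(-1 + 4))*x = (x*3)*x = (3*x)*x = 3*x²)
((4*(-4))*H(5, 2))*13 = ((4*(-4))*(3*2²))*13 = -48*4*13 = -16*12*13 = -192*13 = -2496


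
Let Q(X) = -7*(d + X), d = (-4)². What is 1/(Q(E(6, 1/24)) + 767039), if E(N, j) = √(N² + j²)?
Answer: 63107136/48398566345913 + 24*√20737/48398566345913 ≈ 1.3040e-6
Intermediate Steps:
d = 16
Q(X) = -112 - 7*X (Q(X) = -7*(16 + X) = -112 - 7*X)
1/(Q(E(6, 1/24)) + 767039) = 1/((-112 - 7*√(6² + (1/24)²)) + 767039) = 1/((-112 - 7*√(36 + (1/24)²)) + 767039) = 1/((-112 - 7*√(36 + 1/576)) + 767039) = 1/((-112 - 7*√20737/24) + 767039) = 1/(766927 - 7*√20737/24)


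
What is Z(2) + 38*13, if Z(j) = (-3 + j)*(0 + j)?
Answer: 492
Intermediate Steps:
Z(j) = j*(-3 + j) (Z(j) = (-3 + j)*j = j*(-3 + j))
Z(2) + 38*13 = 2*(-3 + 2) + 38*13 = 2*(-1) + 494 = -2 + 494 = 492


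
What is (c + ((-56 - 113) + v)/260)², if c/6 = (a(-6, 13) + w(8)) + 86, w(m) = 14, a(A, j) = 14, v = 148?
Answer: 31619596761/67600 ≈ 4.6775e+5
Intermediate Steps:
c = 684 (c = 6*((14 + 14) + 86) = 6*(28 + 86) = 6*114 = 684)
(c + ((-56 - 113) + v)/260)² = (684 + ((-56 - 113) + 148)/260)² = (684 + (-169 + 148)*(1/260))² = (684 - 21*1/260)² = (684 - 21/260)² = (177819/260)² = 31619596761/67600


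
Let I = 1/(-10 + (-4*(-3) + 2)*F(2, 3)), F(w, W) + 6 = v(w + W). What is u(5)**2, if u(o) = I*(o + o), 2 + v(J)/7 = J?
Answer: 1/400 ≈ 0.0025000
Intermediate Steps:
v(J) = -14 + 7*J
F(w, W) = -20 + 7*W + 7*w (F(w, W) = -6 + (-14 + 7*(w + W)) = -6 + (-14 + 7*(W + w)) = -6 + (-14 + (7*W + 7*w)) = -6 + (-14 + 7*W + 7*w) = -20 + 7*W + 7*w)
I = 1/200 (I = 1/(-10 + (-4*(-3) + 2)*(-20 + 7*3 + 7*2)) = 1/(-10 + (12 + 2)*(-20 + 21 + 14)) = 1/(-10 + 14*15) = 1/(-10 + 210) = 1/200 ≈ 0.0050000)
u(o) = o/100 (u(o) = (o + o)/200 = (2*o)/200 = o/100)
u(5)**2 = ((1/100)*5)**2 = (1/20)**2 = 1/400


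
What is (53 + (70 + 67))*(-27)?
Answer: -5130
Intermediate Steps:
(53 + (70 + 67))*(-27) = (53 + 137)*(-27) = 190*(-27) = -5130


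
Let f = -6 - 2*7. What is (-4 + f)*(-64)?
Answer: 1536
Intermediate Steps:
f = -20 (f = -6 - 14 = -20)
(-4 + f)*(-64) = (-4 - 20)*(-64) = -24*(-64) = 1536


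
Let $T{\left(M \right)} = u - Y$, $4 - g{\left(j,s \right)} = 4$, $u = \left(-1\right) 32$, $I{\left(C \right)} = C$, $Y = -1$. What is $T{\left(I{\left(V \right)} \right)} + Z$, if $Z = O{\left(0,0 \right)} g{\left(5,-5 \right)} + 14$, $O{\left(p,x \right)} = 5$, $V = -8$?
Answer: $-17$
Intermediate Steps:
$u = -32$
$g{\left(j,s \right)} = 0$ ($g{\left(j,s \right)} = 4 - 4 = 0$)
$Z = 14$ ($Z = 5 \cdot 0 + 14 = 0 + 14 = 14$)
$T{\left(M \right)} = -31$ ($T{\left(M \right)} = -32 - -1 = -32 + 1 = -31$)
$T{\left(I{\left(V \right)} \right)} + Z = -31 + 14 = -17$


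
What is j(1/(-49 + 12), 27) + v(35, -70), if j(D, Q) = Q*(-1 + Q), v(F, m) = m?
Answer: 632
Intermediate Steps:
j(1/(-49 + 12), 27) + v(35, -70) = 27*(-1 + 27) - 70 = 27*26 - 70 = 702 - 70 = 632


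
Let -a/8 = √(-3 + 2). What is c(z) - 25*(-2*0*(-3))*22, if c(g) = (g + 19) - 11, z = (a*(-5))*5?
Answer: 8 + 200*I ≈ 8.0 + 200.0*I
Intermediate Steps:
a = -8*I (a = -8*√(-3 + 2) = -8*I ≈ -8.0*I)
z = 200*I (z = (-8*I*(-5))*5 = (40*I)*5 = 200*I ≈ 200.0*I)
c(g) = 8 + g (c(g) = (19 + g) - 11 = 8 + g)
c(z) - 25*(-2*0*(-3))*22 = (8 + 200*I) - 25*(-2*0*(-3))*22 = (8 + 200*I) - 25*(0*(-3))*22 = (8 + 200*I) - 25*0*22 = (8 + 200*I) - 0*22 = (8 + 200*I) - 1*0 = (8 + 200*I) + 0 = 8 + 200*I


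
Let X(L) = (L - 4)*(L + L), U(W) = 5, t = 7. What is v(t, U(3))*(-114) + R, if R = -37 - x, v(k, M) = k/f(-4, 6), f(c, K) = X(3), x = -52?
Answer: 148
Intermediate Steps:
X(L) = 2*L*(-4 + L) (X(L) = (-4 + L)*(2*L) = 2*L*(-4 + L))
f(c, K) = -6 (f(c, K) = 2*3*(-4 + 3) = 2*3*(-1) = -6)
v(k, M) = -k/6 (v(k, M) = k/(-6) = k*(-⅙) = -k/6)
R = 15 (R = -37 - 1*(-52) = -37 + 52 = 15)
v(t, U(3))*(-114) + R = -⅙*7*(-114) + 15 = -7/6*(-114) + 15 = 133 + 15 = 148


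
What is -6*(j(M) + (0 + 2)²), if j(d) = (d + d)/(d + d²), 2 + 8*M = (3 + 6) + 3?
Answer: -88/3 ≈ -29.333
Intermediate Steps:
M = 5/4 (M = -¼ + ((3 + 6) + 3)/8 = -¼ + (9 + 3)/8 = -¼ + (⅛)*12 = -¼ + 3/2 = 5/4 ≈ 1.2500)
j(d) = 2*d/(d + d²) (j(d) = (2*d)/(d + d²) = 2*d/(d + d²))
-6*(j(M) + (0 + 2)²) = -6*(2/(1 + 5/4) + (0 + 2)²) = -6*(2/(9/4) + 2²) = -6*(2*(4/9) + 4) = -6*(8/9 + 4) = -6*44/9 = -88/3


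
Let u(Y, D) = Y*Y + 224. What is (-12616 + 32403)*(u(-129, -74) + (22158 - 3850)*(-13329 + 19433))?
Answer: 2211571164939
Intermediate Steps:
u(Y, D) = 224 + Y² (u(Y, D) = Y² + 224 = 224 + Y²)
(-12616 + 32403)*(u(-129, -74) + (22158 - 3850)*(-13329 + 19433)) = (-12616 + 32403)*((224 + (-129)²) + (22158 - 3850)*(-13329 + 19433)) = 19787*((224 + 16641) + 18308*6104) = 19787*(16865 + 111752032) = 19787*111768897 = 2211571164939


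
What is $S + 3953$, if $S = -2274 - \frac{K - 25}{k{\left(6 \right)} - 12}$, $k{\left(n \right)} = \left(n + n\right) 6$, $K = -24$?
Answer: $\frac{100789}{60} \approx 1679.8$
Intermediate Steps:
$k{\left(n \right)} = 12 n$ ($k{\left(n \right)} = 2 n 6 = 12 n$)
$S = - \frac{136391}{60}$ ($S = -2274 - \frac{-24 - 25}{12 \cdot 6 - 12} = -2274 - - \frac{49}{72 - 12} = -2274 - - \frac{49}{60} = -2274 + \frac{49}{60} = - \frac{136391}{60} \approx -2273.2$)
$S + 3953 = - \frac{136391}{60} + 3953 = \frac{100789}{60}$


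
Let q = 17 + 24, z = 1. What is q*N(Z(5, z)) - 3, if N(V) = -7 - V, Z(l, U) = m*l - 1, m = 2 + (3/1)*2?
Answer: -1889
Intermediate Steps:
m = 8 (m = 2 + (3*1)*2 = 2 + 3*2 = 2 + 6 = 8)
Z(l, U) = -1 + 8*l (Z(l, U) = 8*l - 1 = -1 + 8*l)
q = 41
q*N(Z(5, z)) - 3 = 41*(-7 - (-1 + 8*5)) - 3 = 41*(-7 - (-1 + 40)) - 3 = 41*(-7 - 1*39) - 3 = 41*(-7 - 39) - 3 = 41*(-46) - 3 = -1886 - 3 = -1889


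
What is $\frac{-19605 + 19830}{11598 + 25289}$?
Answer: $\frac{225}{36887} \approx 0.0060997$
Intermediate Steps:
$\frac{-19605 + 19830}{11598 + 25289} = \frac{225}{36887}$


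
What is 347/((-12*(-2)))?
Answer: 347/24 ≈ 14.458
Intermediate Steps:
347/((-12*(-2))) = 347/24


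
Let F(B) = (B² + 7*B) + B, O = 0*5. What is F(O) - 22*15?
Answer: -330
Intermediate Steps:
O = 0
F(B) = B² + 8*B
F(O) - 22*15 = 0*(8 + 0) - 22*15 = 0*8 - 330 = 0 - 330 = -330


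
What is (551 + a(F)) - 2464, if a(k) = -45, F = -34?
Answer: -1958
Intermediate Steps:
(551 + a(F)) - 2464 = (551 - 45) - 2464 = 506 - 2464 = -1958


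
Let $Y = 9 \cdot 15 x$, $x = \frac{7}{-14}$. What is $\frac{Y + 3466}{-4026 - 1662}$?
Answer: $- \frac{6797}{11376} \approx -0.59749$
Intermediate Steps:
$x = - \frac{1}{2}$ ($x = 7 \left(- \frac{1}{14}\right) = - \frac{1}{2} \approx -0.5$)
$Y = - \frac{135}{2}$ ($Y = 9 \cdot 15 \left(- \frac{1}{2}\right) = 135 \left(- \frac{1}{2}\right) = - \frac{135}{2} \approx -67.5$)
$\frac{Y + 3466}{-4026 - 1662} = \frac{- \frac{135}{2} + 3466}{-4026 - 1662} = \frac{6797}{2 \left(-5688\right)} = \frac{6797}{2} \left(- \frac{1}{5688}\right) = - \frac{6797}{11376}$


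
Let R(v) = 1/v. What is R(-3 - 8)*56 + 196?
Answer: 2100/11 ≈ 190.91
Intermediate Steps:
R(v) = 1/v
R(-3 - 8)*56 + 196 = 56/(-3 - 8) + 196 = 56/(-11) + 196 = -1/11*56 + 196 = -56/11 + 196 = 2100/11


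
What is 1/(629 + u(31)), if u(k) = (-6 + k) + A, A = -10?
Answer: 1/644 ≈ 0.0015528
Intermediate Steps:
u(k) = -16 + k (u(k) = (-6 + k) - 10 = -16 + k)
1/(629 + u(31)) = 1/(629 + (-16 + 31)) = 1/(629 + 15) = 1/644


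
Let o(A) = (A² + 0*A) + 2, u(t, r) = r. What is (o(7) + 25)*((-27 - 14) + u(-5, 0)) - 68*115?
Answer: -10936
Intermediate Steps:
o(A) = 2 + A² (o(A) = (A² + 0) + 2 = A² + 2 = 2 + A²)
(o(7) + 25)*((-27 - 14) + u(-5, 0)) - 68*115 = ((2 + 7²) + 25)*((-27 - 14) + 0) - 68*115 = ((2 + 49) + 25)*(-41 + 0) - 7820 = (51 + 25)*(-41) - 7820 = 76*(-41) - 7820 = -3116 - 7820 = -10936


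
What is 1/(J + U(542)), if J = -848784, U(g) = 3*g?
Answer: -1/847158 ≈ -1.1804e-6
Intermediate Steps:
1/(J + U(542)) = 1/(-848784 + 3*542) = 1/(-848784 + 1626) = 1/(-847158) = -1/847158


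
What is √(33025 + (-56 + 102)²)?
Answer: √35141 ≈ 187.46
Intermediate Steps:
√(33025 + (-56 + 102)²) = √(33025 + 46²) = √(33025 + 2116) = √35141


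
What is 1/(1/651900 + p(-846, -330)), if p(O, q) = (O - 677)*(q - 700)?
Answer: 651900/1022629011001 ≈ 6.3747e-7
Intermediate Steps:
p(O, q) = (-700 + q)*(-677 + O) (p(O, q) = (-677 + O)*(-700 + q) = (-700 + q)*(-677 + O))
1/(1/651900 + p(-846, -330)) = 1/(1/651900 + (473900 - 700*(-846) - 677*(-330) - 846*(-330))) = 1/(1/651900 + (473900 + 592200 + 223410 + 279180)) = 1/(1/651900 + 1568690) = 1/(1022629011001/651900) = 651900/1022629011001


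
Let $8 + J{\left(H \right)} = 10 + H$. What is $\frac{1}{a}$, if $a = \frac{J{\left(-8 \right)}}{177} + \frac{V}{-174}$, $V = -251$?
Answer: $\frac{10266}{14461} \approx 0.70991$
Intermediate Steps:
$J{\left(H \right)} = 2 + H$ ($J{\left(H \right)} = -8 + \left(10 + H\right) = 2 + H$)
$a = \frac{14461}{10266}$ ($a = \frac{2 - 8}{177} - \frac{251}{-174} = \left(-6\right) \frac{1}{177} - - \frac{251}{174} = - \frac{2}{59} + \frac{251}{174} = \frac{14461}{10266} \approx 1.4086$)
$\frac{1}{a} = \frac{1}{\frac{14461}{10266}} = \frac{10266}{14461}$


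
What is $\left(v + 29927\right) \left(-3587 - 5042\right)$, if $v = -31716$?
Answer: $15437281$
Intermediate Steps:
$\left(v + 29927\right) \left(-3587 - 5042\right) = \left(-31716 + 29927\right) \left(-3587 - 5042\right) = \left(-1789\right) \left(-8629\right) = 15437281$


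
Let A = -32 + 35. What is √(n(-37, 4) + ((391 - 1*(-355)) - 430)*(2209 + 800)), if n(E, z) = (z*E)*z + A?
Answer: √950255 ≈ 974.81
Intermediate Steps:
A = 3
n(E, z) = 3 + E*z² (n(E, z) = (z*E)*z + 3 = (E*z)*z + 3 = E*z² + 3 = 3 + E*z²)
√(n(-37, 4) + ((391 - 1*(-355)) - 430)*(2209 + 800)) = √((3 - 37*4²) + ((391 - 1*(-355)) - 430)*(2209 + 800)) = √((3 - 37*16) + ((391 + 355) - 430)*3009) = √((3 - 592) + (746 - 430)*3009) = √(-589 + 316*3009) = √(-589 + 950844) = √950255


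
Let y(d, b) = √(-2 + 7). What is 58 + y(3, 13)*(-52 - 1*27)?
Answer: 58 - 79*√5 ≈ -118.65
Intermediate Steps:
y(d, b) = √5
58 + y(3, 13)*(-52 - 1*27) = 58 + √5*(-52 - 1*27) = 58 + √5*(-52 - 27) = 58 + √5*(-79) = 58 - 79*√5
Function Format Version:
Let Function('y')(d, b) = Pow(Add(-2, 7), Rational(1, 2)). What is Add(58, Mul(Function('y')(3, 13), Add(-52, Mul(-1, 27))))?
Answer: Add(58, Mul(-79, Pow(5, Rational(1, 2)))) ≈ -118.65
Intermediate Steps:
Function('y')(d, b) = Pow(5, Rational(1, 2))
Add(58, Mul(Function('y')(3, 13), Add(-52, Mul(-1, 27)))) = Add(58, Mul(Pow(5, Rational(1, 2)), Add(-52, Mul(-1, 27)))) = Add(58, Mul(Pow(5, Rational(1, 2)), Add(-52, -27))) = Add(58, Mul(Pow(5, Rational(1, 2)), -79)) = Add(58, Mul(-79, Pow(5, Rational(1, 2))))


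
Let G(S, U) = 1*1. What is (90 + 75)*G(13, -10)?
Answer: 165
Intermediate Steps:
G(S, U) = 1
(90 + 75)*G(13, -10) = (90 + 75)*1 = 165*1 = 165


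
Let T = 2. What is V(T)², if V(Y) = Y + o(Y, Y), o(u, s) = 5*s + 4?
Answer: 256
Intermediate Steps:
o(u, s) = 4 + 5*s
V(Y) = 4 + 6*Y (V(Y) = Y + (4 + 5*Y) = 4 + 6*Y)
V(T)² = (4 + 6*2)² = (4 + 12)² = 16² = 256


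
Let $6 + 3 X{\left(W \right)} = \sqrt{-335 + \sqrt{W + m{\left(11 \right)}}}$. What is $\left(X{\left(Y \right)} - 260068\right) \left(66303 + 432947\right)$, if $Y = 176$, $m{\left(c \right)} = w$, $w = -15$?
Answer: $-129839947500 + \frac{499250 i \sqrt{335 - \sqrt{161}}}{3} \approx -1.2984 \cdot 10^{11} + 2.9877 \cdot 10^{6} i$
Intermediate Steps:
$m{\left(c \right)} = -15$
$X{\left(W \right)} = -2 + \frac{\sqrt{-335 + \sqrt{-15 + W}}}{3}$ ($X{\left(W \right)} = -2 + \frac{\sqrt{-335 + \sqrt{W - 15}}}{3} = -2 + \frac{\sqrt{-335 + \sqrt{-15 + W}}}{3}$)
$\left(X{\left(Y \right)} - 260068\right) \left(66303 + 432947\right) = \left(\left(-2 + \frac{\sqrt{-335 + \sqrt{-15 + 176}}}{3}\right) - 260068\right) \left(66303 + 432947\right) = \left(\left(-2 + \frac{\sqrt{-335 + \sqrt{161}}}{3}\right) - 260068\right) 499250 = \left(-260070 + \frac{\sqrt{-335 + \sqrt{161}}}{3}\right) 499250 = -129839947500 + \frac{499250 \sqrt{-335 + \sqrt{161}}}{3}$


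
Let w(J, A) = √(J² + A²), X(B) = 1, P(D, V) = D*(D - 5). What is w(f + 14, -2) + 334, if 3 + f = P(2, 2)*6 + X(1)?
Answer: 334 + 2*√145 ≈ 358.08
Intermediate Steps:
P(D, V) = D*(-5 + D)
f = -38 (f = -3 + ((2*(-5 + 2))*6 + 1) = -3 + ((2*(-3))*6 + 1) = -3 + (-6*6 + 1) = -3 + (-36 + 1) = -3 - 35 = -38)
w(J, A) = √(A² + J²)
w(f + 14, -2) + 334 = √((-2)² + (-38 + 14)²) + 334 = √(4 + (-24)²) + 334 = √(4 + 576) + 334 = √580 + 334 = 2*√145 + 334 = 334 + 2*√145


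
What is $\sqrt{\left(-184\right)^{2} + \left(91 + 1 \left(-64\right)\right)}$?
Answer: $\sqrt{33883} \approx 184.07$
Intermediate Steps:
$\sqrt{\left(-184\right)^{2} + \left(91 + 1 \left(-64\right)\right)} = \sqrt{33856 + \left(91 - 64\right)} = \sqrt{33856 + 27} = \sqrt{33883}$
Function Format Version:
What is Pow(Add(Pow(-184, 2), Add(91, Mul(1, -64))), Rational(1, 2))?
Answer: Pow(33883, Rational(1, 2)) ≈ 184.07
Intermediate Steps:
Pow(Add(Pow(-184, 2), Add(91, Mul(1, -64))), Rational(1, 2)) = Pow(Add(33856, Add(91, -64)), Rational(1, 2)) = Pow(Add(33856, 27), Rational(1, 2)) = Pow(33883, Rational(1, 2))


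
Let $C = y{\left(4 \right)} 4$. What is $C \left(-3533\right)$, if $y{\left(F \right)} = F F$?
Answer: $-226112$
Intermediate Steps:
$y{\left(F \right)} = F^{2}$
$C = 64$ ($C = 4^{2} \cdot 4 = 16 \cdot 4 = 64$)
$C \left(-3533\right) = 64 \left(-3533\right) = -226112$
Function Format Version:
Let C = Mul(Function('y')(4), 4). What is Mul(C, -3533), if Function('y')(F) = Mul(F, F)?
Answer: -226112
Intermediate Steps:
Function('y')(F) = Pow(F, 2)
C = 64 (C = Mul(Pow(4, 2), 4) = Mul(16, 4) = 64)
Mul(C, -3533) = Mul(64, -3533) = -226112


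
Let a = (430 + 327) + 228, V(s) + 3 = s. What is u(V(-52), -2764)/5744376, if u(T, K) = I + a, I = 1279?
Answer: 283/718047 ≈ 0.00039412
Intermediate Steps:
V(s) = -3 + s
a = 985 (a = 757 + 228 = 985)
u(T, K) = 2264 (u(T, K) = 1279 + 985 = 2264)
u(V(-52), -2764)/5744376 = 2264/5744376 = 2264*(1/5744376) = 283/718047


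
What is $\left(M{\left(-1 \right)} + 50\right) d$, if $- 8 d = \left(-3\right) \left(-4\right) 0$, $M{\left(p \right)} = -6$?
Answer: $0$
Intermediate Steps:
$d = 0$ ($d = - \frac{\left(-3\right) \left(-4\right) 0}{8} = - \frac{12 \cdot 0}{8} = \left(- \frac{1}{8}\right) 0 = 0$)
$\left(M{\left(-1 \right)} + 50\right) d = \left(-6 + 50\right) 0 = 44 \cdot 0 = 0$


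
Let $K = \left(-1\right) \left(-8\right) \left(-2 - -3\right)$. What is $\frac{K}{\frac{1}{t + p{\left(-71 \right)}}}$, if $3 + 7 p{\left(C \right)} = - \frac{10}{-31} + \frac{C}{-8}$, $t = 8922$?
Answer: $\frac{15490129}{217} \approx 71383.0$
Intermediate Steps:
$K = 8$ ($K = 8 \left(-2 + 3\right) = 8 \cdot 1 = 8$)
$p{\left(C \right)} = - \frac{83}{217} - \frac{C}{56}$ ($p{\left(C \right)} = - \frac{3}{7} + \frac{- \frac{10}{-31} + \frac{C}{-8}}{7} = - \frac{3}{7} + \frac{\left(-10\right) \left(- \frac{1}{31}\right) + C \left(- \frac{1}{8}\right)}{7} = - \frac{3}{7} + \frac{\frac{10}{31} - \frac{C}{8}}{7} = - \frac{3}{7} - \left(- \frac{10}{217} + \frac{C}{56}\right) = - \frac{83}{217} - \frac{C}{56}$)
$\frac{K}{\frac{1}{t + p{\left(-71 \right)}}} = \frac{8}{\frac{1}{8922 - - \frac{1537}{1736}}} = \frac{8}{\frac{1}{8922 + \left(- \frac{83}{217} + \frac{71}{56}\right)}} = \frac{8}{\frac{1}{8922 + \frac{1537}{1736}}} = \frac{8}{\frac{1}{\frac{15490129}{1736}}} = \frac{8}{\frac{1736}{15490129}} = 8 \cdot \frac{15490129}{1736} = \frac{15490129}{217}$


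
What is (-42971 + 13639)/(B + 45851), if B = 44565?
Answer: -7333/22604 ≈ -0.32441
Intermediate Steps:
(-42971 + 13639)/(B + 45851) = (-42971 + 13639)/(44565 + 45851) = -29332/90416 = -29332*1/90416 = -7333/22604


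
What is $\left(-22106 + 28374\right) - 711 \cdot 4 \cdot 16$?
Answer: $-39236$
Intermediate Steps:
$\left(-22106 + 28374\right) - 711 \cdot 4 \cdot 16 = 6268 - 45504 = -39236$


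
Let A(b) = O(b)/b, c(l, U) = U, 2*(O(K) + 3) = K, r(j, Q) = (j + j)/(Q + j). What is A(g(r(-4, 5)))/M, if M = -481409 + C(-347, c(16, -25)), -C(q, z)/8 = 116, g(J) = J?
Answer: -7/3858696 ≈ -1.8141e-6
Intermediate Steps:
r(j, Q) = 2*j/(Q + j) (r(j, Q) = (2*j)/(Q + j) = 2*j/(Q + j))
O(K) = -3 + K/2
C(q, z) = -928 (C(q, z) = -8*116 = -928)
A(b) = (-3 + b/2)/b
M = -482337 (M = -481409 - 928 = -482337)
A(g(r(-4, 5)))/M = ((-6 + 2*(-4)/(5 - 4))/(2*((2*(-4)/(5 - 4)))))/(-482337) = ((-6 + 2*(-4)/1)/(2*((2*(-4)/1))))*(-1/482337) = ((-6 + 2*(-4)*1)/(2*((2*(-4)*1))))*(-1/482337) = ((1/2)*(-6 - 8)/(-8))*(-1/482337) = ((1/2)*(-1/8)*(-14))*(-1/482337) = (7/8)*(-1/482337) = -7/3858696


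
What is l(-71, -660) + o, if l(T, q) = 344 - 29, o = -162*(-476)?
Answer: 77427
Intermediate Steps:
o = 77112
l(T, q) = 315
l(-71, -660) + o = 315 + 77112 = 77427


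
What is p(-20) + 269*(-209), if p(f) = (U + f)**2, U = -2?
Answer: -55737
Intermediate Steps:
p(f) = (-2 + f)**2
p(-20) + 269*(-209) = (-2 - 20)**2 + 269*(-209) = (-22)**2 - 56221 = 484 - 56221 = -55737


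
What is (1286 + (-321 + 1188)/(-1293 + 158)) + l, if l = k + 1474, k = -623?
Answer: 2424628/1135 ≈ 2136.2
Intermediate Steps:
l = 851 (l = -623 + 1474 = 851)
(1286 + (-321 + 1188)/(-1293 + 158)) + l = (1286 + (-321 + 1188)/(-1293 + 158)) + 851 = (1286 + 867/(-1135)) + 851 = (1286 + 867*(-1/1135)) + 851 = (1286 - 867/1135) + 851 = 1458743/1135 + 851 = 2424628/1135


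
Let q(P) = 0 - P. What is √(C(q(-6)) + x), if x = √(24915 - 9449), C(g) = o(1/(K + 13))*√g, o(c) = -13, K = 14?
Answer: √(√15466 - 13*√6) ≈ 9.6187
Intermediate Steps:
q(P) = -P
C(g) = -13*√g
x = √15466 ≈ 124.36
√(C(q(-6)) + x) = √(-13*√6 + √15466) = √(√15466 - 13*√6)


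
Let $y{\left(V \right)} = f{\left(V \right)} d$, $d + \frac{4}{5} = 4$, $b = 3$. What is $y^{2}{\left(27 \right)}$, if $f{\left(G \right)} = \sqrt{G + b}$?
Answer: $\frac{1536}{5} \approx 307.2$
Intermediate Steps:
$f{\left(G \right)} = \sqrt{3 + G}$ ($f{\left(G \right)} = \sqrt{G + 3} = \sqrt{3 + G}$)
$d = \frac{16}{5}$ ($d = - \frac{4}{5} + 4 = \frac{16}{5} \approx 3.2$)
$y{\left(V \right)} = \frac{16 \sqrt{3 + V}}{5}$ ($y{\left(V \right)} = \sqrt{3 + V} \frac{16}{5} = \frac{16 \sqrt{3 + V}}{5}$)
$y^{2}{\left(27 \right)} = \left(\frac{16 \sqrt{3 + 27}}{5}\right)^{2} = \left(\frac{16 \sqrt{30}}{5}\right)^{2} = \frac{1536}{5}$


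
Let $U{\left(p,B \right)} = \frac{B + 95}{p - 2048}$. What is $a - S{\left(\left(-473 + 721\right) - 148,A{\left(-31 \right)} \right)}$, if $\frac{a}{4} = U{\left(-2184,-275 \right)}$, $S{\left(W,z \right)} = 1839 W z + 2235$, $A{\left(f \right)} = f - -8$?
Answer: $\frac{2236329075}{529} \approx 4.2275 \cdot 10^{6}$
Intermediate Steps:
$A{\left(f \right)} = 8 + f$ ($A{\left(f \right)} = f + 8 = 8 + f$)
$U{\left(p,B \right)} = \frac{95 + B}{-2048 + p}$
$S{\left(W,z \right)} = 2235 + 1839 W z$ ($S{\left(W,z \right)} = 1839 W z + 2235 = 2235 + 1839 W z$)
$a = \frac{90}{529}$ ($a = 4 \frac{95 - 275}{-2048 - 2184} = 4 \frac{1}{-4232} \left(-180\right) = 4 \left(\left(- \frac{1}{4232}\right) \left(-180\right)\right) = 4 \cdot \frac{45}{1058} = \frac{90}{529} \approx 0.17013$)
$a - S{\left(\left(-473 + 721\right) - 148,A{\left(-31 \right)} \right)} = \frac{90}{529} - \left(2235 + 1839 \left(\left(-473 + 721\right) - 148\right) \left(8 - 31\right)\right) = \frac{90}{529} - \left(2235 + 1839 \left(248 - 148\right) \left(-23\right)\right) = \frac{90}{529} - \left(2235 + 1839 \cdot 100 \left(-23\right)\right) = \frac{90}{529} - \left(2235 - 4229700\right) = \frac{90}{529} - -4227465 = \frac{90}{529} + 4227465 = \frac{2236329075}{529}$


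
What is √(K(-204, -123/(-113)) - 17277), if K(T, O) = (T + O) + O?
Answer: I*√223187091/113 ≈ 132.21*I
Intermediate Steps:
K(T, O) = T + 2*O (K(T, O) = (O + T) + O = T + 2*O)
√(K(-204, -123/(-113)) - 17277) = √((-204 + 2*(-123/(-113))) - 17277) = √((-204 + 2*(-123*(-1/113))) - 17277) = √((-204 + 2*(123/113)) - 17277) = √((-204 + 246/113) - 17277) = √(-22806/113 - 17277) = √(-1975107/113) = I*√223187091/113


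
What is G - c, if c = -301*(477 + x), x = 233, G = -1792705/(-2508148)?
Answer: 536018101785/2508148 ≈ 2.1371e+5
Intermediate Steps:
G = 1792705/2508148 (G = -1792705*(-1/2508148) = 1792705/2508148 ≈ 0.71475)
c = -213710 (c = -301*(477 + 233) = -301*710 = -213710)
G - c = 1792705/2508148 - 1*(-213710) = 1792705/2508148 + 213710 = 536018101785/2508148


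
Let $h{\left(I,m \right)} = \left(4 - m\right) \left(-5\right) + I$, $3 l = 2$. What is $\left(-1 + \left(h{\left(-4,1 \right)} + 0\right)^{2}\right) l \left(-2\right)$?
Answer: $-480$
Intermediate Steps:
$l = \frac{2}{3}$ ($l = \frac{1}{3} \cdot 2 = \frac{2}{3} \approx 0.66667$)
$h{\left(I,m \right)} = -20 + I + 5 m$ ($h{\left(I,m \right)} = \left(-20 + 5 m\right) + I = -20 + I + 5 m$)
$\left(-1 + \left(h{\left(-4,1 \right)} + 0\right)^{2}\right) l \left(-2\right) = \left(-1 + \left(\left(-20 - 4 + 5 \cdot 1\right) + 0\right)^{2}\right) \frac{2}{3} \left(-2\right) = \left(-1 + \left(\left(-20 - 4 + 5\right) + 0\right)^{2}\right) \left(- \frac{4}{3}\right) = \left(-1 + \left(-19 + 0\right)^{2}\right) \left(- \frac{4}{3}\right) = \left(-1 + \left(-19\right)^{2}\right) \left(- \frac{4}{3}\right) = \left(-1 + 361\right) \left(- \frac{4}{3}\right) = 360 \left(- \frac{4}{3}\right) = -480$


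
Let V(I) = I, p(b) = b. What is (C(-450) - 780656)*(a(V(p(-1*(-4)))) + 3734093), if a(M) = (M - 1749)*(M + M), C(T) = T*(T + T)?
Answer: -1397490282248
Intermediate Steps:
C(T) = 2*T**2 (C(T) = T*(2*T) = 2*T**2)
a(M) = 2*M*(-1749 + M) (a(M) = (-1749 + M)*(2*M) = 2*M*(-1749 + M))
(C(-450) - 780656)*(a(V(p(-1*(-4)))) + 3734093) = (2*(-450)**2 - 780656)*(2*(-1*(-4))*(-1749 - 1*(-4)) + 3734093) = (2*202500 - 780656)*(2*4*(-1749 + 4) + 3734093) = (405000 - 780656)*(2*4*(-1745) + 3734093) = -375656*(-13960 + 3734093) = -375656*3720133 = -1397490282248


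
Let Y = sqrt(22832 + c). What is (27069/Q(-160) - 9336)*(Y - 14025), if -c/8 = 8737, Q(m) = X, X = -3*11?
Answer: 142441725 - 223438*I*sqrt(11766)/11 ≈ 1.4244e+8 - 2.2033e+6*I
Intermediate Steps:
X = -33
Q(m) = -33
c = -69896 (c = -8*8737 = -69896)
Y = 2*I*sqrt(11766) (Y = sqrt(22832 - 69896) = sqrt(-47064) = 2*I*sqrt(11766) ≈ 216.94*I)
(27069/Q(-160) - 9336)*(Y - 14025) = (27069/(-33) - 9336)*(2*I*sqrt(11766) - 14025) = (27069*(-1/33) - 9336)*(-14025 + 2*I*sqrt(11766)) = (-9023/11 - 9336)*(-14025 + 2*I*sqrt(11766)) = -111719*(-14025 + 2*I*sqrt(11766))/11 = 142441725 - 223438*I*sqrt(11766)/11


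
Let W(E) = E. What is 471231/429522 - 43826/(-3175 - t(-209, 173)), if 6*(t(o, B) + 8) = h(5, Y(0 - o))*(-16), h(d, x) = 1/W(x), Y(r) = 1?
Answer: 20315363133/1359150782 ≈ 14.947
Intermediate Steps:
h(d, x) = 1/x
t(o, B) = -32/3 (t(o, B) = -8 + (-16/1)/6 = -8 + (1*(-16))/6 = -8 + (1/6)*(-16) = -8 - 8/3 = -32/3)
471231/429522 - 43826/(-3175 - t(-209, 173)) = 471231/429522 - 43826/(-3175 - 1*(-32/3)) = 471231*(1/429522) - 43826/(-3175 + 32/3) = 157077/143174 - 43826/(-9493/3) = 157077/143174 - 43826*(-3/9493) = 157077/143174 + 131478/9493 = 20315363133/1359150782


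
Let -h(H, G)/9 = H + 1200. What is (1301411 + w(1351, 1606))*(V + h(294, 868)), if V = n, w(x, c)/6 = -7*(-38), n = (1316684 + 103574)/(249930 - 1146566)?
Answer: -7855560727528699/448318 ≈ -1.7522e+10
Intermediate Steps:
n = -710129/448318 (n = 1420258/(-896636) = 1420258*(-1/896636) = -710129/448318 ≈ -1.5840)
w(x, c) = 1596 (w(x, c) = 6*(-7*(-38)) = 6*266 = 1596)
h(H, G) = -10800 - 9*H (h(H, G) = -9*(H + 1200) = -9*(1200 + H) = -10800 - 9*H)
V = -710129/448318 ≈ -1.5840
(1301411 + w(1351, 1606))*(V + h(294, 868)) = (1301411 + 1596)*(-710129/448318 + (-10800 - 9*294)) = 1303007*(-710129/448318 + (-10800 - 2646)) = 1303007*(-710129/448318 - 13446) = 1303007*(-6028793957/448318) = -7855560727528699/448318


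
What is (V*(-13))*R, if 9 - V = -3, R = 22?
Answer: -3432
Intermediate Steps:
V = 12 (V = 9 - 1*(-3) = 9 + 3 = 12)
(V*(-13))*R = (12*(-13))*22 = -156*22 = -3432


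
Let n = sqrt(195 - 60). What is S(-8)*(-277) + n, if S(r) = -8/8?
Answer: 277 + 3*sqrt(15) ≈ 288.62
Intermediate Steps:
n = 3*sqrt(15) (n = sqrt(135) = 3*sqrt(15) ≈ 11.619)
S(r) = -1 (S(r) = -8*1/8 = -1)
S(-8)*(-277) + n = -1*(-277) + 3*sqrt(15) = 277 + 3*sqrt(15)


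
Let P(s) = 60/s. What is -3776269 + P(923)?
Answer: -3485496227/923 ≈ -3.7763e+6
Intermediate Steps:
-3776269 + P(923) = -3776269 + 60/923 = -3485496227/923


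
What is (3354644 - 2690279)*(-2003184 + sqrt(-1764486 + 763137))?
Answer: -1330845338160 + 1993095*I*sqrt(111261) ≈ -1.3308e+12 + 6.6481e+8*I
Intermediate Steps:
(3354644 - 2690279)*(-2003184 + sqrt(-1764486 + 763137)) = 664365*(-2003184 + sqrt(-1001349)) = 664365*(-2003184 + 3*I*sqrt(111261)) = -1330845338160 + 1993095*I*sqrt(111261)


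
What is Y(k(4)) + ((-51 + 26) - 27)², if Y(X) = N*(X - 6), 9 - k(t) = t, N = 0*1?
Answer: 2704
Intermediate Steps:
N = 0
k(t) = 9 - t
Y(X) = 0 (Y(X) = 0*(X - 6) = 0*(-6 + X) = 0)
Y(k(4)) + ((-51 + 26) - 27)² = 0 + ((-51 + 26) - 27)² = 0 + (-25 - 27)² = 0 + (-52)² = 0 + 2704 = 2704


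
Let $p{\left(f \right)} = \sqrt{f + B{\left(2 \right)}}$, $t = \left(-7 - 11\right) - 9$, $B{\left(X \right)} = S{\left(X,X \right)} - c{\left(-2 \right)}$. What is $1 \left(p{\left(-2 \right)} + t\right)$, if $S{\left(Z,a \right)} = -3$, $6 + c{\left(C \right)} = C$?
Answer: $-27 + \sqrt{3} \approx -25.268$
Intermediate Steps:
$c{\left(C \right)} = -6 + C$
$B{\left(X \right)} = 5$ ($B{\left(X \right)} = -3 - \left(-6 - 2\right) = -3 - -8 = -3 + 8 = 5$)
$t = -27$ ($t = -18 - 9 = -27$)
$p{\left(f \right)} = \sqrt{5 + f}$ ($p{\left(f \right)} = \sqrt{f + 5} = \sqrt{5 + f}$)
$1 \left(p{\left(-2 \right)} + t\right) = 1 \left(\sqrt{5 - 2} - 27\right) = 1 \left(\sqrt{3} - 27\right) = 1 \left(-27 + \sqrt{3}\right) = -27 + \sqrt{3}$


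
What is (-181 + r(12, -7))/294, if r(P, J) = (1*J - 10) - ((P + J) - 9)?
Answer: -97/147 ≈ -0.65986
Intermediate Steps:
r(P, J) = -1 - P (r(P, J) = (J - 10) - ((J + P) - 9) = (-10 + J) - (-9 + J + P) = (-10 + J) + (9 - J - P) = -1 - P)
(-181 + r(12, -7))/294 = (-181 + (-1 - 1*12))/294 = (-181 + (-1 - 12))/294 = (-181 - 13)/294 = (1/294)*(-194) = -97/147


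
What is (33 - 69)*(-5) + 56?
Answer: 236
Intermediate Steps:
(33 - 69)*(-5) + 56 = -36*(-5) + 56 = 180 + 56 = 236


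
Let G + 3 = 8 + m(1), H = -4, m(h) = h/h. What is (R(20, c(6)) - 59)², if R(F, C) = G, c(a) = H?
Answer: 2809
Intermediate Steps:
m(h) = 1
G = 6 (G = -3 + (8 + 1) = -3 + 9 = 6)
c(a) = -4
R(F, C) = 6
(R(20, c(6)) - 59)² = (6 - 59)² = (-53)² = 2809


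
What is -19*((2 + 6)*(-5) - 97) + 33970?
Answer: 36573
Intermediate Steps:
-19*((2 + 6)*(-5) - 97) + 33970 = -19*(8*(-5) - 97) + 33970 = -19*(-40 - 97) + 33970 = -19*(-137) + 33970 = 2603 + 33970 = 36573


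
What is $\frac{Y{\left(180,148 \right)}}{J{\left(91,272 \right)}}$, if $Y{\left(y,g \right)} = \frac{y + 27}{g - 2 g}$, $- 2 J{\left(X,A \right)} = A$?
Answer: $\frac{207}{20128} \approx 0.010284$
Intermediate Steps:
$J{\left(X,A \right)} = - \frac{A}{2}$
$Y{\left(y,g \right)} = - \frac{27 + y}{g}$ ($Y{\left(y,g \right)} = \frac{27 + y}{\left(-1\right) g} = \left(27 + y\right) \left(- \frac{1}{g}\right) = - \frac{27 + y}{g}$)
$\frac{Y{\left(180,148 \right)}}{J{\left(91,272 \right)}} = \frac{\frac{1}{148} \left(-27 - 180\right)}{\left(- \frac{1}{2}\right) 272} = \frac{\frac{1}{148} \left(-27 - 180\right)}{-136} = \frac{1}{148} \left(-207\right) \left(- \frac{1}{136}\right) = \left(- \frac{207}{148}\right) \left(- \frac{1}{136}\right) = \frac{207}{20128}$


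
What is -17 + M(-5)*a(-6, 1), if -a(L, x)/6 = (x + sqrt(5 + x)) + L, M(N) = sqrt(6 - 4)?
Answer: -17 + 6*sqrt(2)*(5 - sqrt(6)) ≈ 4.6418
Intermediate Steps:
M(N) = sqrt(2)
a(L, x) = -6*L - 6*x - 6*sqrt(5 + x) (a(L, x) = -6*((x + sqrt(5 + x)) + L) = -6*(L + x + sqrt(5 + x)) = -6*L - 6*x - 6*sqrt(5 + x))
-17 + M(-5)*a(-6, 1) = -17 + sqrt(2)*(-6*(-6) - 6*1 - 6*sqrt(5 + 1)) = -17 + sqrt(2)*(36 - 6 - 6*sqrt(6)) = -17 + sqrt(2)*(30 - 6*sqrt(6))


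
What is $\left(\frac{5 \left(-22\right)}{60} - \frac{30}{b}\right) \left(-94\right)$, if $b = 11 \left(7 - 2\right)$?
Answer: $\frac{7379}{33} \approx 223.61$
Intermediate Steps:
$b = 55$ ($b = 11 \cdot 5 = 55$)
$\left(\frac{5 \left(-22\right)}{60} - \frac{30}{b}\right) \left(-94\right) = \left(\frac{5 \left(-22\right)}{60} - \frac{30}{55}\right) \left(-94\right) = \left(\left(-110\right) \frac{1}{60} - \frac{6}{11}\right) \left(-94\right) = \left(- \frac{11}{6} - \frac{6}{11}\right) \left(-94\right) = \left(- \frac{157}{66}\right) \left(-94\right) = \frac{7379}{33}$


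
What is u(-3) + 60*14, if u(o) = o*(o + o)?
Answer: 858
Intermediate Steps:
u(o) = 2*o² (u(o) = o*(2*o) = 2*o²)
u(-3) + 60*14 = 2*(-3)² + 60*14 = 2*9 + 840 = 18 + 840 = 858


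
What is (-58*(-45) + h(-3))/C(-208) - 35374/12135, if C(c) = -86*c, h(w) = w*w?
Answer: -600988547/217070880 ≈ -2.7686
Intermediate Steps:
h(w) = w**2
(-58*(-45) + h(-3))/C(-208) - 35374/12135 = (-58*(-45) + (-3)**2)/((-86*(-208))) - 35374/12135 = (2610 + 9)/17888 - 35374*1/12135 = 2619*(1/17888) - 35374/12135 = 2619/17888 - 35374/12135 = -600988547/217070880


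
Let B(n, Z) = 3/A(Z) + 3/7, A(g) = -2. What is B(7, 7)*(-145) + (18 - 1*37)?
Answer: 1909/14 ≈ 136.36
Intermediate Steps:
B(n, Z) = -15/14 (B(n, Z) = 3/(-2) + 3/7 = 3*(-1/2) + 3*(1/7) = -3/2 + 3/7 = -15/14)
B(7, 7)*(-145) + (18 - 1*37) = -15/14*(-145) + (18 - 1*37) = 2175/14 + (18 - 37) = 2175/14 - 19 = 1909/14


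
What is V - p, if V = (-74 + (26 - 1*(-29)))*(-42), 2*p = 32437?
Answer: -30841/2 ≈ -15421.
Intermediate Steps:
p = 32437/2 (p = (½)*32437 = 32437/2 ≈ 16219.)
V = 798 (V = (-74 + (26 + 29))*(-42) = (-74 + 55)*(-42) = -19*(-42) = 798)
V - p = 798 - 1*32437/2 = 798 - 32437/2 = -30841/2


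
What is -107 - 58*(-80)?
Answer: 4533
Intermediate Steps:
-107 - 58*(-80) = -107 + 4640 = 4533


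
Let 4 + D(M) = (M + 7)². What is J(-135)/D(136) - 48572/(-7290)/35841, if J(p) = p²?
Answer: 158761242493/178062926535 ≈ 0.89160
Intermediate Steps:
D(M) = -4 + (7 + M)² (D(M) = -4 + (M + 7)² = -4 + (7 + M)²)
J(-135)/D(136) - 48572/(-7290)/35841 = (-135)²/(-4 + (7 + 136)²) - 48572/(-7290)/35841 = 18225/(-4 + 143²) - 48572*(-1/7290)*(1/35841) = 18225/(-4 + 20449) + (24286/3645)*(1/35841) = 18225/20445 + 24286/130640445 = 18225*(1/20445) + 24286/130640445 = 1215/1363 + 24286/130640445 = 158761242493/178062926535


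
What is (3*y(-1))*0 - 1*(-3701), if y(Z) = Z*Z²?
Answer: 3701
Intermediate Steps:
y(Z) = Z³
(3*y(-1))*0 - 1*(-3701) = (3*(-1)³)*0 - 1*(-3701) = (3*(-1))*0 + 3701 = -3*0 + 3701 = 0 + 3701 = 3701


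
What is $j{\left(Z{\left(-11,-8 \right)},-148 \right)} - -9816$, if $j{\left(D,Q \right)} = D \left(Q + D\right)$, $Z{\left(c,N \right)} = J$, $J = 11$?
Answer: $8309$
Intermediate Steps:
$Z{\left(c,N \right)} = 11$
$j{\left(D,Q \right)} = D \left(D + Q\right)$
$j{\left(Z{\left(-11,-8 \right)},-148 \right)} - -9816 = 11 \left(11 - 148\right) - -9816 = 11 \left(-137\right) + 9816 = -1507 + 9816 = 8309$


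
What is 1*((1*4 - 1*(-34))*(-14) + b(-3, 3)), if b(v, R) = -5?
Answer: -537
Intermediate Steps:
1*((1*4 - 1*(-34))*(-14) + b(-3, 3)) = 1*((1*4 - 1*(-34))*(-14) - 5) = 1*((4 + 34)*(-14) - 5) = 1*(38*(-14) - 5) = 1*(-532 - 5) = 1*(-537) = -537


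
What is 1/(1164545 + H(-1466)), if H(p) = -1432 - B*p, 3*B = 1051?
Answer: 3/5030105 ≈ 5.9641e-7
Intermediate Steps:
B = 1051/3 (B = (⅓)*1051 = 1051/3 ≈ 350.33)
H(p) = -1432 - 1051*p/3
1/(1164545 + H(-1466)) = 1/(1164545 + (-1432 - 1051/3*(-1466))) = 1/(1164545 + (-1432 + 1540766/3)) = 1/(1164545 + 1536470/3) = 1/(5030105/3) = 3/5030105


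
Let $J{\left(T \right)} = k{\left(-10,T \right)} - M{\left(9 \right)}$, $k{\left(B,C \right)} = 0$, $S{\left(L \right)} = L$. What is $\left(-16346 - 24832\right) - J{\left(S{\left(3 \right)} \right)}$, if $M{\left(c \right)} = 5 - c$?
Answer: $-41182$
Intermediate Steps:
$J{\left(T \right)} = 4$ ($J{\left(T \right)} = 0 - \left(5 - 9\right) = 0 - -4 = 0 + 4 = 4$)
$\left(-16346 - 24832\right) - J{\left(S{\left(3 \right)} \right)} = \left(-16346 - 24832\right) - 4 = -41178 - 4 = -41182$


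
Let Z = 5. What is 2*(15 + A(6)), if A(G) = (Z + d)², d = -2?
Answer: 48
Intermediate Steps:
A(G) = 9 (A(G) = (5 - 2)² = 3² = 9)
2*(15 + A(6)) = 2*(15 + 9) = 2*24 = 48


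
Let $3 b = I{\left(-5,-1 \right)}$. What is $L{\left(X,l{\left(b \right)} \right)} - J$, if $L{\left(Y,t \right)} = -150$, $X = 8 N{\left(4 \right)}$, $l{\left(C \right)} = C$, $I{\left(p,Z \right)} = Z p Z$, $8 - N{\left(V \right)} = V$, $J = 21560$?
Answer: $-21710$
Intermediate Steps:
$N{\left(V \right)} = 8 - V$
$I{\left(p,Z \right)} = p Z^{2}$
$b = - \frac{5}{3}$ ($b = \frac{\left(-5\right) \left(-1\right)^{2}}{3} = \frac{\left(-5\right) 1}{3} = \frac{1}{3} \left(-5\right) = - \frac{5}{3} \approx -1.6667$)
$X = 32$ ($X = 8 \left(8 - 4\right) = 8 \cdot 4 = 32$)
$L{\left(X,l{\left(b \right)} \right)} - J = -150 - 21560 = -21710$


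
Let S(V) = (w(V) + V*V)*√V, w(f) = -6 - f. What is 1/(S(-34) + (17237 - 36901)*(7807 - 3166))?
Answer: -335517/30619490957840 - 37*I*√34/260265673141640 ≈ -1.0958e-8 - 8.2894e-13*I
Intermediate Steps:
S(V) = √V*(-6 + V² - V) (S(V) = ((-6 - V) + V*V)*√V = ((-6 - V) + V²)*√V = (-6 + V² - V)*√V = √V*(-6 + V² - V))
1/(S(-34) + (17237 - 36901)*(7807 - 3166)) = 1/(√(-34)*(-6 + (-34)² - 1*(-34)) + (17237 - 36901)*(7807 - 3166)) = 1/((I*√34)*(-6 + 1156 + 34) - 19664*4641) = 1/((I*√34)*1184 - 91260624) = 1/(1184*I*√34 - 91260624) = 1/(-91260624 + 1184*I*√34)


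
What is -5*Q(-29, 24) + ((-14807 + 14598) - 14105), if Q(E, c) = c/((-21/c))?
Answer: -99238/7 ≈ -14177.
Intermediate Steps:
Q(E, c) = -c²/21 (Q(E, c) = c*(-c/21) = -c²/21)
-5*Q(-29, 24) + ((-14807 + 14598) - 14105) = -(-5)*24²/21 + ((-14807 + 14598) - 14105) = -(-5)*576/21 + (-209 - 14105) = -5*(-192/7) - 14314 = 960/7 - 14314 = -99238/7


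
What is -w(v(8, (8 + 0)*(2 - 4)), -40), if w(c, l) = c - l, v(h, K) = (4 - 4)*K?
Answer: -40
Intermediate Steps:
v(h, K) = 0 (v(h, K) = 0*K = 0)
-w(v(8, (8 + 0)*(2 - 4)), -40) = -(0 - 1*(-40)) = -(0 + 40) = -1*40 = -40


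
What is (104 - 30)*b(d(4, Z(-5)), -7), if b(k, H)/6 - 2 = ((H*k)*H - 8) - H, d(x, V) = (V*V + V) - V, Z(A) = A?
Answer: 544344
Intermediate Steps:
d(x, V) = V² (d(x, V) = (V² + V) - V = (V + V²) - V = V²)
b(k, H) = -36 - 6*H + 6*k*H² (b(k, H) = 12 + 6*(((H*k)*H - 8) - H) = 12 + 6*((k*H² - 8) - H) = 12 + 6*((-8 + k*H²) - H) = 12 + 6*(-8 - H + k*H²) = 12 + (-48 - 6*H + 6*k*H²) = -36 - 6*H + 6*k*H²)
(104 - 30)*b(d(4, Z(-5)), -7) = (104 - 30)*(-36 - 6*(-7) + 6*(-5)²*(-7)²) = 74*(-36 + 42 + 6*25*49) = 74*(-36 + 42 + 7350) = 74*7356 = 544344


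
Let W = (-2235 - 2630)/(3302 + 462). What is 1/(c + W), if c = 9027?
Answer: 3764/33972763 ≈ 0.00011079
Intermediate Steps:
W = -4865/3764 ≈ -1.2925
1/(c + W) = 1/(9027 - 4865/3764) = 1/(33972763/3764) = 3764/33972763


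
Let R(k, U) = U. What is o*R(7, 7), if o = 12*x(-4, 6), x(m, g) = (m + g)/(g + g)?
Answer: 14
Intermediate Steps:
x(m, g) = (g + m)/(2*g) (x(m, g) = (g + m)/((2*g)) = (g + m)*(1/(2*g)) = (g + m)/(2*g))
o = 2 (o = 12*((½)*(6 - 4)/6) = 12*((½)*(⅙)*2) = 12*(⅙) = 2)
o*R(7, 7) = 2*7 = 14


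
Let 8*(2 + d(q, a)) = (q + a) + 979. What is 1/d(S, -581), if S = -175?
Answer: 8/207 ≈ 0.038647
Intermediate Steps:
d(q, a) = 963/8 + a/8 + q/8 (d(q, a) = -2 + ((q + a) + 979)/8 = -2 + ((a + q) + 979)/8 = -2 + (979 + a + q)/8 = -2 + (979/8 + a/8 + q/8) = 963/8 + a/8 + q/8)
1/d(S, -581) = 1/(963/8 + (1/8)*(-581) + (1/8)*(-175)) = 1/(963/8 - 581/8 - 175/8) = 1/(207/8) = 8/207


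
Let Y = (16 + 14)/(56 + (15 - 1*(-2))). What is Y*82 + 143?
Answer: 12899/73 ≈ 176.70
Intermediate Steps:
Y = 30/73 (Y = 30/(56 + (15 + 2)) = 30/(56 + 17) = 30/73 ≈ 0.41096)
Y*82 + 143 = (30/73)*82 + 143 = 2460/73 + 143 = 12899/73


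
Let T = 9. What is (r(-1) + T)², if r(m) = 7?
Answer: 256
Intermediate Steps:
(r(-1) + T)² = (7 + 9)² = 16² = 256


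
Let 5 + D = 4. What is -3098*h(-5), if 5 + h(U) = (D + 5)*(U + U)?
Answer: 139410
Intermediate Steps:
D = -1 (D = -5 + 4 = -1)
h(U) = -5 + 8*U (h(U) = -5 + (-1 + 5)*(U + U) = -5 + 4*(2*U) = -5 + 8*U)
-3098*h(-5) = -3098*(-5 + 8*(-5)) = -3098*(-5 - 40) = -3098*(-45) = 139410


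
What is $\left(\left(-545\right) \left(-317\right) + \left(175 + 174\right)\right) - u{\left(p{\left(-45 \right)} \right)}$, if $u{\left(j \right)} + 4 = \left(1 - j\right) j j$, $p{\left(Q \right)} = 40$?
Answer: $235518$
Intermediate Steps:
$u{\left(j \right)} = -4 + j^{2} \left(1 - j\right)$ ($u{\left(j \right)} = -4 + \left(1 - j\right) j j = -4 + j \left(1 - j\right) j = -4 + j^{2} \left(1 - j\right)$)
$\left(\left(-545\right) \left(-317\right) + \left(175 + 174\right)\right) - u{\left(p{\left(-45 \right)} \right)} = \left(\left(-545\right) \left(-317\right) + \left(175 + 174\right)\right) - \left(-4 + 40^{2} - 40^{3}\right) = \left(172765 + 349\right) - \left(-4 + 1600 - 64000\right) = 173114 - \left(-4 + 1600 - 64000\right) = 173114 - -62404 = 173114 + 62404 = 235518$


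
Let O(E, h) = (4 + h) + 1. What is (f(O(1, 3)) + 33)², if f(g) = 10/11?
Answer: 139129/121 ≈ 1149.8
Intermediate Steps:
O(E, h) = 5 + h
f(g) = 10/11 (f(g) = 10*(1/11) = 10/11)
(f(O(1, 3)) + 33)² = (10/11 + 33)² = (373/11)² = 139129/121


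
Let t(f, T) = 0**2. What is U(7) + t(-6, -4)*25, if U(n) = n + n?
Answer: 14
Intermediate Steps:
t(f, T) = 0
U(n) = 2*n
U(7) + t(-6, -4)*25 = 2*7 + 0*25 = 14 + 0 = 14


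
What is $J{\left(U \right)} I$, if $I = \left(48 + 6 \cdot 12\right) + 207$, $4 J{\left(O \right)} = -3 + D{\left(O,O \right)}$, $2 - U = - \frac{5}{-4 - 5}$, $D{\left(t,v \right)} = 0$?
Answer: $- \frac{981}{4} \approx -245.25$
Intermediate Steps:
$U = \frac{13}{9}$ ($U = 2 - - \frac{5}{-4 - 5} = 2 - - \frac{5}{-9} = 2 - \left(-5\right) \left(- \frac{1}{9}\right) = 2 - \frac{5}{9} = \frac{13}{9} \approx 1.4444$)
$J{\left(O \right)} = - \frac{3}{4}$ ($J{\left(O \right)} = \frac{-3 + 0}{4} = \frac{1}{4} \left(-3\right) = - \frac{3}{4}$)
$I = 327$ ($I = \left(48 + 72\right) + 207 = 120 + 207 = 327$)
$J{\left(U \right)} I = \left(- \frac{3}{4}\right) 327 = - \frac{981}{4}$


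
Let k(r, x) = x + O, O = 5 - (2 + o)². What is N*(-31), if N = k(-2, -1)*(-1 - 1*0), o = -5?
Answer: -155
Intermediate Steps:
O = -4 (O = 5 - (2 - 5)² = 5 - 1*(-3)² = 5 - 1*9 = 5 - 9 = -4)
k(r, x) = -4 + x (k(r, x) = x - 4 = -4 + x)
N = 5 (N = (-4 - 1)*(-1 - 1*0) = -5*(-1 + 0) = -5*(-1) = 5)
N*(-31) = 5*(-31) = -155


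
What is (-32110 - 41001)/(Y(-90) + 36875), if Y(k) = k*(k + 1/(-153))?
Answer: -1242887/764585 ≈ -1.6256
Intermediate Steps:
Y(k) = k*(-1/153 + k) (Y(k) = k*(k - 1/153) = k*(-1/153 + k))
(-32110 - 41001)/(Y(-90) + 36875) = (-32110 - 41001)/(-90*(-1/153 - 90) + 36875) = -73111/(-90*(-13771/153) + 36875) = -73111/(137710/17 + 36875) = -73111/764585/17 = -73111*17/764585 = -1242887/764585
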